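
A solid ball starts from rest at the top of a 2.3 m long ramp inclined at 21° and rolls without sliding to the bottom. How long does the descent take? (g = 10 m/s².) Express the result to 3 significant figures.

t ≈ 1.34 s

Here I = (2/5)MR², so the shape factor k = I/(MR²) = 0.4.
Newton's second law down the slope: Mg sinθ − f = Ma. The torque equation fR = Iα (with α = a/R) gives f = kMa.
Hence a = g sinθ/(1+k) = 10×sin21°/1.4 = 2.56 m/s².
Starting from rest, L = ½at², so t = √(2L/a) = √(2×2.3/2.56) ≈ 1.34 s.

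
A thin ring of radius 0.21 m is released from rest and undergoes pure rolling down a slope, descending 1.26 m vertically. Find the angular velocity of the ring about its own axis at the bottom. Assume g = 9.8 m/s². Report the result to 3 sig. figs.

Here I = MR², so the shape factor k = I/(MR²) = 1.
Since it rolls without slipping, ω = v/R and KE = ½Mv² + ½Iω² = ½(1+k)Mv² = Mv².
Energy conservation Mgh = ½(1+k)Mv² gives v = √(2gh/(1+k)) = √(2 × 9.8 × 1.26 / 2) = 3.514 m/s.
Then ω = v/R = 3.514 / 0.21 ≈ 16.7 rad/s.

ω ≈ 16.7 rad/s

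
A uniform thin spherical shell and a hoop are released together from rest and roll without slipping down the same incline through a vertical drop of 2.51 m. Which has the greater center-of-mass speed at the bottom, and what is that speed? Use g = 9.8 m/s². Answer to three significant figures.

the uniform thin spherical shell, at v ≈ 5.43 m/s

For rolling without slipping, Mgh = ½(1+k)Mv² where k = I/(MR²), so v = √(2gh/(1+k)).
Uniform thin spherical shell: k = 2/3, giving v = √(2×9.8×2.51/1.667) = 5.433 m/s.
Hoop: k = 1, giving v = √(2×9.8×2.51/2) = 4.96 m/s.
The smaller k wins: the uniform thin spherical shell, at ≈ 5.43 m/s.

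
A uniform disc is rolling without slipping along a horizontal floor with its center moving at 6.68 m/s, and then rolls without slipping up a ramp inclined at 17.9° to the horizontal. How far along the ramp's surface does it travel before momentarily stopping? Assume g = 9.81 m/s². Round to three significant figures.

The moment of inertia is (1/2)MR², giving k ≡ I/(MR²) = 0.5.
Pure rolling means v = ωR; then KE = ½Mv² + ½I(v/R)² = ½(1+k)Mv² = (3/4)Mv².
Setting this equal to Mgh gives the vertical rise h = (1+k)v₀²/(2g) = 1.5×6.68²/(2×9.81) = 3.411 m.
Along the incline, d = h/sinθ = 3.411/sin17.9° ≈ 11.1 m.

d ≈ 11.1 m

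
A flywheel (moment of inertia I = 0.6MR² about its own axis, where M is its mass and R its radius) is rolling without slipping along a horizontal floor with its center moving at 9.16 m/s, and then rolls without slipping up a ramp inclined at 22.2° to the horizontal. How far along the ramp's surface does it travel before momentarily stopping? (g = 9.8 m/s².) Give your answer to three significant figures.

Here I = 0.6MR², so the shape factor k = I/(MR²) = 0.6.
Rolling without slipping gives ω = v/R, so the total kinetic energy is ½Mv² + ½Iω² = ½(1+k)Mv² = (4/5)Mv².
Setting this equal to Mgh gives the vertical rise h = (1+k)v₀²/(2g) = 1.6×9.16²/(2×9.8) = 6.849 m.
The distance along the slope is d = h/sinθ = 6.849/sin22.2° ≈ 18.1 m.

d ≈ 18.1 m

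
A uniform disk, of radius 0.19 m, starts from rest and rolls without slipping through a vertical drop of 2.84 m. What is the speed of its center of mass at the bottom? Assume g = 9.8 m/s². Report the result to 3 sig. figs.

Here I = (1/2)MR², so the shape factor k = I/(MR²) = 0.5.
The rolling condition ω = v/R makes the rotational term ½I(v/R)² = ½kMv², so KE_total = ½(1+k)Mv² = (3/4)Mv².
Setting Mgh = (3/4)Mv² gives v = √(2gh/(1+k)) = √(2·9.8·2.84/1.5) ≈ 6.09 m/s.

v ≈ 6.09 m/s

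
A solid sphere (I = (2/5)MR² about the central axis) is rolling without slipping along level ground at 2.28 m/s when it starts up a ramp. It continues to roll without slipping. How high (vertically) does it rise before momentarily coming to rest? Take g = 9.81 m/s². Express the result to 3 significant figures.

h ≈ 0.371 m

For this body I = (2/5)MR², i.e. k = I/(MR²) = 0.4.
Rolling without slipping gives ω = v/R, so the total kinetic energy is ½Mv² + ½Iω² = ½(1+k)Mv² = (7/10)Mv².
All of this converts to potential energy at the highest point: (7/10)Mv₀² = Mgh.
Thus h = (1+k)v₀²/(2g) = 1.4 × 2.28² / (2 × 9.81) ≈ 0.371 m.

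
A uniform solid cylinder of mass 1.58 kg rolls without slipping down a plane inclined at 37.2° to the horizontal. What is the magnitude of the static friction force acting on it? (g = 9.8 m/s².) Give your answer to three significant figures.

f ≈ 3.12 N

The moment of inertia is (1/2)MR², giving k ≡ I/(MR²) = 0.5.
Translational: Mg sinθ − f = Ma. Rotational about the CM: fR = Iα = kMRa, so f = kMa.
Combining, a = g sinθ/(1+k) and f = kMa = kMg sinθ/(1+k).
f = 0.5 × 1.58 × 9.8 × sin37.2° / 1.5 ≈ 3.12 N.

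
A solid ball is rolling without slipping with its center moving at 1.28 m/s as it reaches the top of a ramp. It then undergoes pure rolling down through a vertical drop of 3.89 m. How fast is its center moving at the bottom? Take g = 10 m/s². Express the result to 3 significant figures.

The moment of inertia is (2/5)MR², giving k ≡ I/(MR²) = 0.4.
Since it rolls without slipping, ω = v/R and KE = ½Mv² + ½Iω² = ½(1+k)Mv² = (7/10)Mv².
Conserving energy between top and bottom: (7/10)Mv² = (7/10)Mv₀² + Mgh, hence v² = v₀² + 2gh/(1+k).
v = √(1.28² + 2×10×3.89/1.4) = √57.21 ≈ 7.56 m/s.

v ≈ 7.56 m/s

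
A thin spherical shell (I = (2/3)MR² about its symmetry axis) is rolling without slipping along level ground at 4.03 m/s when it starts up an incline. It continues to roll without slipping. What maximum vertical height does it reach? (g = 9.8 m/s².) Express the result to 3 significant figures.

With I = (2/3)MR², the ratio k = I/(MR²) is 2/3.
The rolling condition ω = v/R makes the rotational term ½I(v/R)² = ½kMv², so KE_total = ½(1+k)Mv² = (5/6)Mv².
All of this converts to potential energy at the highest point: (5/6)Mv₀² = Mgh.
Thus h = (1+k)v₀²/(2g) = 1.667 × 4.03² / (2 × 9.8) ≈ 1.38 m.

h ≈ 1.38 m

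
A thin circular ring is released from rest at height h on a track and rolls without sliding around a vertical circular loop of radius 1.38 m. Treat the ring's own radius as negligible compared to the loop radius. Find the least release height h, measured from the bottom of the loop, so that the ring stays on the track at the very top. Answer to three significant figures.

With I = MR², the ratio k = I/(MR²) is 1.
At the top, contact is just lost when gravity alone supplies the centripetal force: Mg = Mv_top²/r, i.e. v_top² = gr.
With ω = v/R, the kinetic energy at speed v is ½(1+k)Mv² = Mv².
Energy conservation from release (height h) to the top (height 2r): Mgh = Mg(2r) + M·gr.
Thus h_min = 2r + (1+k)r/2 = r(2 + 2/2) = 1.38 × 3 ≈ 4.14 m.

h_min ≈ 4.14 m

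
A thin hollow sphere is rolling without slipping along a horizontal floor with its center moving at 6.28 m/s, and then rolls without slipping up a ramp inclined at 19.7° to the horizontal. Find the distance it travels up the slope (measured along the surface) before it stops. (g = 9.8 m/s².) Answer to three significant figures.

For this body I = (2/3)MR², i.e. k = I/(MR²) = 2/3.
Since it rolls without slipping, ω = v/R and KE = ½Mv² + ½Iω² = ½(1+k)Mv² = (5/6)Mv².
Setting this equal to Mgh gives the vertical rise h = (1+k)v₀²/(2g) = 1.667×6.28²/(2×9.8) = 3.354 m.
Along the incline, d = h/sinθ = 3.354/sin19.7° ≈ 9.95 m.

d ≈ 9.95 m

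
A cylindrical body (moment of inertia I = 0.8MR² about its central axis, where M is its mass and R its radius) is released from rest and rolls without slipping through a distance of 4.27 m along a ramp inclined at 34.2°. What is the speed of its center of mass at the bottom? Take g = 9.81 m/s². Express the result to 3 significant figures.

v ≈ 5.11 m/s

Here I = 0.8MR², so the shape factor k = I/(MR²) = 0.8.
The rolling condition ω = v/R makes the rotational term ½I(v/R)² = ½kMv², so KE_total = ½(1+k)Mv² = (9/10)Mv².
The vertical drop is h = L sinθ = 4.27 × sin34.2° = 2.4 m.
Energy conservation: Mgh = (9/10)Mv², so v = √(2gh/(1+k)) = √(2 × 9.81 × 2.4 / 1.8) ≈ 5.11 m/s.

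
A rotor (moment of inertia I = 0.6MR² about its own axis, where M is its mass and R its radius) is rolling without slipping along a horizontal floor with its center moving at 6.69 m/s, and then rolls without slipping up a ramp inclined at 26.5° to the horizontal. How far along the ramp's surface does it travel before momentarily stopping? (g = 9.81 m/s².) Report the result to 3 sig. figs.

The moment of inertia is 0.6MR², giving k ≡ I/(MR²) = 0.6.
Since it rolls without slipping, ω = v/R and KE = ½Mv² + ½Iω² = ½(1+k)Mv² = (4/5)Mv².
Setting this equal to Mgh gives the vertical rise h = (1+k)v₀²/(2g) = 1.6×6.69²/(2×9.81) = 3.65 m.
The distance along the slope is d = h/sinθ = 3.65/sin26.5° ≈ 8.18 m.

d ≈ 8.18 m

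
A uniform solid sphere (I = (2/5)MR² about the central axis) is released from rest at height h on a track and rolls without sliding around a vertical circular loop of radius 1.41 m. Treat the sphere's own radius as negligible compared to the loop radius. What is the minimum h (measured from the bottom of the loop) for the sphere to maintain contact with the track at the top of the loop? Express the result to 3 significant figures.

For this body I = (2/5)MR², i.e. k = I/(MR²) = 0.4.
At the top of the loop, the minimum-contact condition is Mg = Mv_top²/r, so v_top² = gr.
With ω = v/R, the kinetic energy at speed v is ½(1+k)Mv² = (7/10)Mv².
Energy conservation from release (height h) to the top (height 2r): Mgh = Mg(2r) + (7/10)M·gr.
Thus h_min = 2r + (1+k)r/2 = r(2 + 1.4/2) = 1.41 × 2.7 ≈ 3.81 m.

h_min ≈ 3.81 m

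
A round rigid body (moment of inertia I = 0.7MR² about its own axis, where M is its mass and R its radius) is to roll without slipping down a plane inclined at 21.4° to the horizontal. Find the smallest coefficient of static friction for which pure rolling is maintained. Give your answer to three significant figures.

With I = 0.7MR², the ratio k = I/(MR²) is 0.7.
Translational: Mg sinθ − f = Ma. Rotational about the CM: fR = Iα = kMRa, so f = kMa.
These give a = g sinθ/(1+k) and the required friction f = kMg sinθ/(1+k).
The normal force is N = Mg cosθ, so μ_min = f/N = k tanθ/(1+k).
μ_min = 0.7 × tan21.4° / 1.7 ≈ 0.161.

μ_min ≈ 0.161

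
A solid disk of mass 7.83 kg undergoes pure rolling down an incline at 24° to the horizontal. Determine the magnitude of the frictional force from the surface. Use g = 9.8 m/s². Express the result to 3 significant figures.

f ≈ 10.4 N

The moment of inertia is (1/2)MR², giving k ≡ I/(MR²) = 0.5.
Along the incline Mg sinθ − f = Ma, and torque about the center fR = Iα = kMR²(a/R) gives f = kMa.
Combining, a = g sinθ/(1+k) and f = kMa = kMg sinθ/(1+k).
f = 0.5 × 7.83 × 9.8 × sin24° / 1.5 ≈ 10.4 N.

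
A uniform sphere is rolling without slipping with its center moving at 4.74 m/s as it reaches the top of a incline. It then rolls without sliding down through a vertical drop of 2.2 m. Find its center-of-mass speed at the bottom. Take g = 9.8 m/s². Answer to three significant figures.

v ≈ 7.30 m/s

For this body I = (2/5)MR², i.e. k = I/(MR²) = 0.4.
The rolling condition ω = v/R makes the rotational term ½I(v/R)² = ½kMv², so KE_total = ½(1+k)Mv² = (7/10)Mv².
Conserving energy between top and bottom: (7/10)Mv² = (7/10)Mv₀² + Mgh, hence v² = v₀² + 2gh/(1+k).
v = √(4.74² + 2×9.8×2.2/1.4) = √53.27 ≈ 7.30 m/s.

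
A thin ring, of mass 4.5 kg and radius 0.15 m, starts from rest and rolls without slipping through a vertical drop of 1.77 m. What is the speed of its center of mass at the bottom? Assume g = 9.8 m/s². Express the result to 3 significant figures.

v ≈ 4.16 m/s

With I = MR², the ratio k = I/(MR²) is 1.
Pure rolling means v = ωR; then KE = ½Mv² + ½I(v/R)² = ½(1+k)Mv² = Mv².
Setting Mgh = Mv² gives v = √(2gh/(1+k)) = √(2·9.8·1.77/2) ≈ 4.16 m/s.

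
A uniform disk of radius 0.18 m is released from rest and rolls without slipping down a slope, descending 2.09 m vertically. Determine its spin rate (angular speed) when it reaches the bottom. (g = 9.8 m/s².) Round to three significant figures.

Here I = (1/2)MR², so the shape factor k = I/(MR²) = 0.5.
Rolling without slipping gives ω = v/R, so the total kinetic energy is ½Mv² + ½Iω² = ½(1+k)Mv² = (3/4)Mv².
Energy conservation Mgh = ½(1+k)Mv² gives v = √(2gh/(1+k)) = √(2 × 9.8 × 2.09 / 1.5) = 5.226 m/s.
The angular speed follows from ω = v/R = 5.226/0.18 ≈ 29.0 rad/s.

ω ≈ 29.0 rad/s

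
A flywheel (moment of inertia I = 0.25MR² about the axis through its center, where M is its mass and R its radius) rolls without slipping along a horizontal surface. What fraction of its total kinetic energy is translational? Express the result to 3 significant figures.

Here I = 0.25MR², so the shape factor k = I/(MR²) = 0.25.
With ω = v/R, KE_trans = ½Mv² and KE_rot = ½Iω² = ½kMv², so KE_total = ½(1+k)Mv².
The translational fraction is therefore 1/(1+k) = 1/1.25 ≈ 0.800.

fraction ≈ 0.800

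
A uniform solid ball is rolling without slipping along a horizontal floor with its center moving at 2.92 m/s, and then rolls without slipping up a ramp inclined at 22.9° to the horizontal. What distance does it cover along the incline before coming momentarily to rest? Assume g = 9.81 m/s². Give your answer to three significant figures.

d ≈ 1.56 m

For this body I = (2/5)MR², i.e. k = I/(MR²) = 0.4.
Since it rolls without slipping, ω = v/R and KE = ½Mv² + ½Iω² = ½(1+k)Mv² = (7/10)Mv².
Setting this equal to Mgh gives the vertical rise h = (1+k)v₀²/(2g) = 1.4×2.92²/(2×9.81) = 0.6084 m.
Along the incline, d = h/sinθ = 0.6084/sin22.9° ≈ 1.56 m.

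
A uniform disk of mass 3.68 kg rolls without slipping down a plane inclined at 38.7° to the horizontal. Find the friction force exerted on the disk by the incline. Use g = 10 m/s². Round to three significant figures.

f ≈ 7.67 N

The moment of inertia is (1/2)MR², giving k ≡ I/(MR²) = 0.5.
Translational: Mg sinθ − f = Ma. Rotational about the CM: fR = Iα = kMRa, so f = kMa.
Combining, a = g sinθ/(1+k) and f = kMa = kMg sinθ/(1+k).
f = 0.5 × 3.68 × 10 × sin38.7° / 1.5 ≈ 7.67 N.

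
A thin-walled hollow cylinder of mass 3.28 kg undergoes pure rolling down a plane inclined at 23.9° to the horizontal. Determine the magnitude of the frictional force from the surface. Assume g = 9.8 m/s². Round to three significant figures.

With I = MR², the ratio k = I/(MR²) is 1.
Translational: Mg sinθ − f = Ma. Rotational about the CM: fR = Iα = kMRa, so f = kMa.
Combining, a = g sinθ/(1+k) and f = kMa = kMg sinθ/(1+k).
f = 1 × 3.28 × 9.8 × sin23.9° / 2 ≈ 6.51 N.

f ≈ 6.51 N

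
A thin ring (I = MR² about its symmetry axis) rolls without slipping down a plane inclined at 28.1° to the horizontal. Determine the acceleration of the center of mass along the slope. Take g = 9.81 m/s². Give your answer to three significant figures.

a ≈ 2.31 m/s²

With I = MR², the ratio k = I/(MR²) is 1.
Translational: Mg sinθ − f = Ma. Rotational about the CM: fR = Iα = kMRa, so f = kMa.
Eliminating f: Mg sinθ = (1+k)Ma, so a = g sinθ/(1+k) = 9.81 × sin28.1° / 2 ≈ 2.31 m/s².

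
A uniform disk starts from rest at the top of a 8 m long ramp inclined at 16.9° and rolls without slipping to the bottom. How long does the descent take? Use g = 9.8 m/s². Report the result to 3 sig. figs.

t ≈ 2.90 s

With I = (1/2)MR², the ratio k = I/(MR²) is 0.5.
Translational: Mg sinθ − f = Ma. Rotational about the CM: fR = Iα = kMRa, so f = kMa.
Hence a = g sinθ/(1+k) = 9.8×sin16.9°/1.5 = 1.899 m/s².
With constant a from rest, t = √(2L/a) = √(2·8/1.899) ≈ 2.90 s.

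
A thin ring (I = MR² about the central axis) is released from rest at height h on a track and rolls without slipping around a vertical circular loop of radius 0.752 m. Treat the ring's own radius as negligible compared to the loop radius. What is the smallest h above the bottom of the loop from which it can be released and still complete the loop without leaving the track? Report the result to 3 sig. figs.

For this body I = MR², i.e. k = I/(MR²) = 1.
At the top, contact is just lost when gravity alone supplies the centripetal force: Mg = Mv_top²/r, i.e. v_top² = gr.
With ω = v/R, the kinetic energy at speed v is ½(1+k)Mv² = Mv².
Energy conservation from release (height h) to the top (height 2r): Mgh = Mg(2r) + M·gr.
Thus h_min = 2r + (1+k)r/2 = r(2 + 2/2) = 0.752 × 3 ≈ 2.26 m.

h_min ≈ 2.26 m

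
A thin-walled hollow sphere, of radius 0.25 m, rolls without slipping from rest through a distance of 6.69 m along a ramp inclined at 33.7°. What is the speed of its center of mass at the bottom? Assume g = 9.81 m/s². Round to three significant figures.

v ≈ 6.61 m/s

For this body I = (2/3)MR², i.e. k = I/(MR²) = 2/3.
The rolling condition ω = v/R makes the rotational term ½I(v/R)² = ½kMv², so KE_total = ½(1+k)Mv² = (5/6)Mv².
The vertical drop is h = L sinθ = 6.69 × sin33.7° = 3.712 m.
Setting Mgh = (5/6)Mv² gives v = √(2gh/(1+k)) = √(2·9.81·3.712/1.667) ≈ 6.61 m/s.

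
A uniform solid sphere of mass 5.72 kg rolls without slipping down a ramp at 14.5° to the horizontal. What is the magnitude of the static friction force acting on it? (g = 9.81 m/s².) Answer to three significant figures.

f ≈ 4.01 N

With I = (2/5)MR², the ratio k = I/(MR²) is 0.4.
Along the incline Mg sinθ − f = Ma, and torque about the center fR = Iα = kMR²(a/R) gives f = kMa.
Combining, a = g sinθ/(1+k) and f = kMa = kMg sinθ/(1+k).
f = 0.4 × 5.72 × 9.81 × sin14.5° / 1.4 ≈ 4.01 N.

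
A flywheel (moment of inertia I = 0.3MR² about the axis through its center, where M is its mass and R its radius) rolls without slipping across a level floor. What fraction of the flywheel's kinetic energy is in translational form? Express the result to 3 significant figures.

fraction ≈ 0.769

With I = 0.3MR², the ratio k = I/(MR²) is 0.3.
Since ω = v/R, the translational part is ½Mv² and the rotational part is ½I(v/R)² = ½kMv²; the total is ½(1+k)Mv².
The translational fraction is therefore 1/(1+k) = 1/1.3 ≈ 0.769.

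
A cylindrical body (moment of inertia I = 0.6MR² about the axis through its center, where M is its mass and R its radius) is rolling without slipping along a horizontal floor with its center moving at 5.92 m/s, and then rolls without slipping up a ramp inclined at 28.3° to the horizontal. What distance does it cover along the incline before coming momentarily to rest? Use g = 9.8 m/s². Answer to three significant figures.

The moment of inertia is 0.6MR², giving k ≡ I/(MR²) = 0.6.
Rolling without slipping gives ω = v/R, so the total kinetic energy is ½Mv² + ½Iω² = ½(1+k)Mv² = (4/5)Mv².
Setting this equal to Mgh gives the vertical rise h = (1+k)v₀²/(2g) = 1.6×5.92²/(2×9.8) = 2.861 m.
The distance along the slope is d = h/sinθ = 2.861/sin28.3° ≈ 6.03 m.

d ≈ 6.03 m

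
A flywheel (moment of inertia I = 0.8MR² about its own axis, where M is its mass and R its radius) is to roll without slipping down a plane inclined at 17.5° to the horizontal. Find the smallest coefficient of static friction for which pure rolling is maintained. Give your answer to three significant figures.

μ_min ≈ 0.140

The moment of inertia is 0.8MR², giving k ≡ I/(MR²) = 0.8.
Along the incline Mg sinθ − f = Ma, and torque about the center fR = Iα = kMR²(a/R) gives f = kMa.
These give a = g sinθ/(1+k) and the required friction f = kMg sinθ/(1+k).
With N = Mg cosθ, the no-slip condition f ≤ μN gives μ_min = f/N = k tanθ/(1+k).
μ_min = 0.8 × tan17.5° / 1.8 ≈ 0.140.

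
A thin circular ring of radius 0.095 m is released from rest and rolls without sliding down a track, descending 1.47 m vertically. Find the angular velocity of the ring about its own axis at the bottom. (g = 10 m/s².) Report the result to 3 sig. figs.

The moment of inertia is MR², giving k ≡ I/(MR²) = 1.
Pure rolling means v = ωR; then KE = ½Mv² + ½I(v/R)² = ½(1+k)Mv² = Mv².
Energy conservation Mgh = ½(1+k)Mv² gives v = √(2gh/(1+k)) = √(2 × 10 × 1.47 / 2) = 3.834 m/s.
Then ω = v/R = 3.834 / 0.095 ≈ 40.4 rad/s.

ω ≈ 40.4 rad/s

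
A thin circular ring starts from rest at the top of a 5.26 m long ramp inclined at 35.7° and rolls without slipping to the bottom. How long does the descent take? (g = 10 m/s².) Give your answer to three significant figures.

t ≈ 1.90 s

For this body I = MR², i.e. k = I/(MR²) = 1.
Along the incline Mg sinθ − f = Ma, and torque about the center fR = Iα = kMR²(a/R) gives f = kMa.
Hence a = g sinθ/(1+k) = 10×sin35.7°/2 = 2.918 m/s².
Starting from rest, L = ½at², so t = √(2L/a) = √(2×5.26/2.918) ≈ 1.90 s.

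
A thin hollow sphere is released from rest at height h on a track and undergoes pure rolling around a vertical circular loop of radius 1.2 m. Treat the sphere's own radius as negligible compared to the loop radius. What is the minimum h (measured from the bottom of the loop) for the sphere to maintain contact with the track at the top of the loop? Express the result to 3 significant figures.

For this body I = (2/3)MR², i.e. k = I/(MR²) = 2/3.
At the top, contact is just lost when gravity alone supplies the centripetal force: Mg = Mv_top²/r, i.e. v_top² = gr.
With ω = v/R, the kinetic energy at speed v is ½(1+k)Mv² = (5/6)Mv².
Energy conservation from release (height h) to the top (height 2r): Mgh = Mg(2r) + (5/6)M·gr.
Thus h_min = 2r + (1+k)r/2 = r(2 + 1.667/2) = 1.2 × 2.833 ≈ 3.40 m.

h_min ≈ 3.40 m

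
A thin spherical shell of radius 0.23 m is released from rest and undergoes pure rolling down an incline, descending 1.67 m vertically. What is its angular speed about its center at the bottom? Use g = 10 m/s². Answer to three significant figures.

ω ≈ 19.5 rad/s

For this body I = (2/3)MR², i.e. k = I/(MR²) = 2/3.
Rolling without slipping gives ω = v/R, so the total kinetic energy is ½Mv² + ½Iω² = ½(1+k)Mv² = (5/6)Mv².
Energy conservation Mgh = ½(1+k)Mv² gives v = √(2gh/(1+k)) = √(2 × 10 × 1.67 / 1.667) = 4.477 m/s.
Then ω = v/R = 4.477 / 0.23 ≈ 19.5 rad/s.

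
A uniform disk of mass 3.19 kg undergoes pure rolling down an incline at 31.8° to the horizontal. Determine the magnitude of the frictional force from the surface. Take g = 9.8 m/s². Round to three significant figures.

f ≈ 5.49 N

The moment of inertia is (1/2)MR², giving k ≡ I/(MR²) = 0.5.
Along the incline Mg sinθ − f = Ma, and torque about the center fR = Iα = kMR²(a/R) gives f = kMa.
Combining, a = g sinθ/(1+k) and f = kMa = kMg sinθ/(1+k).
f = 0.5 × 3.19 × 9.8 × sin31.8° / 1.5 ≈ 5.49 N.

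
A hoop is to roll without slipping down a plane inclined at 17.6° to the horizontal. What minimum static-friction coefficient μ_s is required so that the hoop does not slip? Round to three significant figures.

Here I = MR², so the shape factor k = I/(MR²) = 1.
Translational: Mg sinθ − f = Ma. Rotational about the CM: fR = Iα = kMRa, so f = kMa.
These give a = g sinθ/(1+k) and the required friction f = kMg sinθ/(1+k).
With N = Mg cosθ, the no-slip condition f ≤ μN gives μ_min = f/N = k tanθ/(1+k).
μ_min = 1 × tan17.6° / 2 ≈ 0.159.

μ_min ≈ 0.159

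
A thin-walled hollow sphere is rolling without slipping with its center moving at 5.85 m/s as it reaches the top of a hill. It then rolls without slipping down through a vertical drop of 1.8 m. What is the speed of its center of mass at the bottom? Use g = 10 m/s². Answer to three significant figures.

The moment of inertia is (2/3)MR², giving k ≡ I/(MR²) = 2/3.
Rolling without slipping gives ω = v/R, so the total kinetic energy is ½Mv² + ½Iω² = ½(1+k)Mv² = (5/6)Mv².
Conserving energy between top and bottom: (5/6)Mv² = (5/6)Mv₀² + Mgh, hence v² = v₀² + 2gh/(1+k).
v = √(5.85² + 2×10×1.8/1.667) = √55.82 ≈ 7.47 m/s.

v ≈ 7.47 m/s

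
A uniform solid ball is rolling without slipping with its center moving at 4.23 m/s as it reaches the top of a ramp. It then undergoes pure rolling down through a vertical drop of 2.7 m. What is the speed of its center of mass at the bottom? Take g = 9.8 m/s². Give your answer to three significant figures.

v ≈ 7.46 m/s

For this body I = (2/5)MR², i.e. k = I/(MR²) = 0.4.
Rolling without slipping gives ω = v/R, so the total kinetic energy is ½Mv² + ½Iω² = ½(1+k)Mv² = (7/10)Mv².
Energy conservation: (7/10)Mv₀² + Mgh = (7/10)Mv², so v² = v₀² + 2gh/(1+k).
v = √(4.23² + 2×9.8×2.7/1.4) = √55.69 ≈ 7.46 m/s.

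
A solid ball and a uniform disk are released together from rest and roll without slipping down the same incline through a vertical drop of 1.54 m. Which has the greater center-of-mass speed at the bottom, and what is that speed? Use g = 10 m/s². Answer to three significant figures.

the solid ball, at v ≈ 4.69 m/s

For rolling without slipping, Mgh = ½(1+k)Mv² where k = I/(MR²), so v = √(2gh/(1+k)).
Solid ball: k = 0.4, giving v = √(2×10×1.54/1.4) = 4.69 m/s.
Uniform disk: k = 0.5, giving v = √(2×10×1.54/1.5) = 4.531 m/s.
The smaller k wins: the solid ball, at ≈ 4.69 m/s.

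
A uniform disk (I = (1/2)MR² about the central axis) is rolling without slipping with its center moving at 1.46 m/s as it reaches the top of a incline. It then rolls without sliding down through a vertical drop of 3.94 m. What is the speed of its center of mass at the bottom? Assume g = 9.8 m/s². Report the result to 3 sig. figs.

With I = (1/2)MR², the ratio k = I/(MR²) is 0.5.
Rolling without slipping gives ω = v/R, so the total kinetic energy is ½Mv² + ½Iω² = ½(1+k)Mv² = (3/4)Mv².
Energy conservation: (3/4)Mv₀² + Mgh = (3/4)Mv², so v² = v₀² + 2gh/(1+k).
v = √(1.46² + 2×9.8×3.94/1.5) = √53.61 ≈ 7.32 m/s.

v ≈ 7.32 m/s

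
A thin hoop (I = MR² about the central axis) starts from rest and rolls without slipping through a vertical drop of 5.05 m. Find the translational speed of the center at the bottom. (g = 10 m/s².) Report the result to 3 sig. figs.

The moment of inertia is MR², giving k ≡ I/(MR²) = 1.
The rolling condition ω = v/R makes the rotational term ½I(v/R)² = ½kMv², so KE_total = ½(1+k)Mv² = Mv².
Setting Mgh = Mv² gives v = √(2gh/(1+k)) = √(2·10·5.05/2) ≈ 7.11 m/s.

v ≈ 7.11 m/s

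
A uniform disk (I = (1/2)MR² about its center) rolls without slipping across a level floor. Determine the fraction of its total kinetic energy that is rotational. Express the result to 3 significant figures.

fraction ≈ 0.333

The moment of inertia is (1/2)MR², giving k ≡ I/(MR²) = 0.5.
Since ω = v/R, the translational part is ½Mv² and the rotational part is ½I(v/R)² = ½kMv²; the total is ½(1+k)Mv².
The rotational fraction is therefore k/(1+k) = 0.5/1.5 ≈ 0.333.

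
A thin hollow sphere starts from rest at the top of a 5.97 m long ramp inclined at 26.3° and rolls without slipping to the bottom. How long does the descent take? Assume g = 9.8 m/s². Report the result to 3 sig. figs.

t ≈ 2.14 s

The moment of inertia is (2/3)MR², giving k ≡ I/(MR²) = 2/3.
Translational: Mg sinθ − f = Ma. Rotational about the CM: fR = Iα = kMRa, so f = kMa.
Hence a = g sinθ/(1+k) = 9.8×sin26.3°/1.667 = 2.605 m/s².
With constant a from rest, t = √(2L/a) = √(2·5.97/2.605) ≈ 2.14 s.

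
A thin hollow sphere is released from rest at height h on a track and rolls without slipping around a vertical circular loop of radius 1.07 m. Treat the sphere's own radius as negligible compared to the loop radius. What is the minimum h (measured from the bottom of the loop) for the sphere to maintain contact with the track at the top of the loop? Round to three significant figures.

h_min ≈ 3.03 m

With I = (2/3)MR², the ratio k = I/(MR²) is 2/3.
At the top of the loop, the minimum-contact condition is Mg = Mv_top²/r, so v_top² = gr.
With ω = v/R, the kinetic energy at speed v is ½(1+k)Mv² = (5/6)Mv².
Energy conservation from release (height h) to the top (height 2r): Mgh = Mg(2r) + (5/6)M·gr.
Thus h_min = 2r + (1+k)r/2 = r(2 + 1.667/2) = 1.07 × 2.833 ≈ 3.03 m.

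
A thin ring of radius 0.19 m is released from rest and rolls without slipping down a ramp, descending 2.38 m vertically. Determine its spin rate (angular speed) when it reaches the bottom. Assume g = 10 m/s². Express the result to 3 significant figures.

The moment of inertia is MR², giving k ≡ I/(MR²) = 1.
Rolling without slipping gives ω = v/R, so the total kinetic energy is ½Mv² + ½Iω² = ½(1+k)Mv² = Mv².
Energy conservation Mgh = ½(1+k)Mv² gives v = √(2gh/(1+k)) = √(2 × 10 × 2.38 / 2) = 4.879 m/s.
The angular speed follows from ω = v/R = 4.879/0.19 ≈ 25.7 rad/s.

ω ≈ 25.7 rad/s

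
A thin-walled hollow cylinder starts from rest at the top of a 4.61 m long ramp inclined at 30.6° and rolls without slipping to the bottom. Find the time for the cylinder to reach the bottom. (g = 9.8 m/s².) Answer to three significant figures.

t ≈ 1.92 s

The moment of inertia is MR², giving k ≡ I/(MR²) = 1.
Newton's second law down the slope: Mg sinθ − f = Ma. The torque equation fR = Iα (with α = a/R) gives f = kMa.
Hence a = g sinθ/(1+k) = 9.8×sin30.6°/2 = 2.494 m/s².
Starting from rest, L = ½at², so t = √(2L/a) = √(2×4.61/2.494) ≈ 1.92 s.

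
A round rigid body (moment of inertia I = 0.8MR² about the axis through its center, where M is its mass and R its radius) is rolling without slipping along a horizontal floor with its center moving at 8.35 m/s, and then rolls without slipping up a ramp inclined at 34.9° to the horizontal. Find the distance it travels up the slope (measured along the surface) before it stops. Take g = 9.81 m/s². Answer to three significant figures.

d ≈ 11.2 m

The moment of inertia is 0.8MR², giving k ≡ I/(MR²) = 0.8.
The rolling condition ω = v/R makes the rotational term ½I(v/R)² = ½kMv², so KE_total = ½(1+k)Mv² = (9/10)Mv².
Setting this equal to Mgh gives the vertical rise h = (1+k)v₀²/(2g) = 1.8×8.35²/(2×9.81) = 6.397 m.
Along the incline, d = h/sinθ = 6.397/sin34.9° ≈ 11.2 m.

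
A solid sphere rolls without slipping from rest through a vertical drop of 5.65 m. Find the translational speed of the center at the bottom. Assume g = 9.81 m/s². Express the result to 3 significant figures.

For this body I = (2/5)MR², i.e. k = I/(MR²) = 0.4.
The rolling condition ω = v/R makes the rotational term ½I(v/R)² = ½kMv², so KE_total = ½(1+k)Mv² = (7/10)Mv².
Setting Mgh = (7/10)Mv² gives v = √(2gh/(1+k)) = √(2·9.81·5.65/1.4) ≈ 8.90 m/s.

v ≈ 8.90 m/s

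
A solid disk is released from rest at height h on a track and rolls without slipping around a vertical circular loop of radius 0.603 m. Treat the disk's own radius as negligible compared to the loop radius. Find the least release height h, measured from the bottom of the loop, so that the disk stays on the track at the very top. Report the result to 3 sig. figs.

h_min ≈ 1.66 m

The moment of inertia is (1/2)MR², giving k ≡ I/(MR²) = 0.5.
At the top, contact is just lost when gravity alone supplies the centripetal force: Mg = Mv_top²/r, i.e. v_top² = gr.
With ω = v/R, the kinetic energy at speed v is ½(1+k)Mv² = (3/4)Mv².
Energy conservation from release (height h) to the top (height 2r): Mgh = Mg(2r) + (3/4)M·gr.
Thus h_min = 2r + (1+k)r/2 = r(2 + 1.5/2) = 0.603 × 2.75 ≈ 1.66 m.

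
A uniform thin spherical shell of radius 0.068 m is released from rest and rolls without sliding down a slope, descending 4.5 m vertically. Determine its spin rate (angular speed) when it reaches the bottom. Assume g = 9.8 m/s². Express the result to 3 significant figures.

The moment of inertia is (2/3)MR², giving k ≡ I/(MR²) = 2/3.
Since it rolls without slipping, ω = v/R and KE = ½Mv² + ½Iω² = ½(1+k)Mv² = (5/6)Mv².
Energy conservation Mgh = ½(1+k)Mv² gives v = √(2gh/(1+k)) = √(2 × 9.8 × 4.5 / 1.667) = 7.275 m/s.
The angular speed follows from ω = v/R = 7.275/0.068 ≈ 107 rad/s.

ω ≈ 107 rad/s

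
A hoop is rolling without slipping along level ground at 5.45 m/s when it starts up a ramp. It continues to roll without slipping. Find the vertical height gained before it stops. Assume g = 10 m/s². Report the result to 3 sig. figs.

For this body I = MR², i.e. k = I/(MR²) = 1.
Rolling without slipping gives ω = v/R, so the total kinetic energy is ½Mv² + ½Iω² = ½(1+k)Mv² = Mv².
At the top the kinetic energy is zero, so Mv₀² = Mgh.
Thus h = (1+k)v₀²/(2g) = 2 × 5.45² / (2 × 10) ≈ 2.97 m.

h ≈ 2.97 m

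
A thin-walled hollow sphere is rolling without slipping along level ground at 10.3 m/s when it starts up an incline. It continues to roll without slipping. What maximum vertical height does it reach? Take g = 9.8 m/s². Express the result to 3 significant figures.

For this body I = (2/3)MR², i.e. k = I/(MR²) = 2/3.
Since it rolls without slipping, ω = v/R and KE = ½Mv² + ½Iω² = ½(1+k)Mv² = (5/6)Mv².
At the top the kinetic energy is zero, so (5/6)Mv₀² = Mgh.
Thus h = (1+k)v₀²/(2g) = 1.667 × 10.3² / (2 × 9.8) ≈ 9.02 m.

h ≈ 9.02 m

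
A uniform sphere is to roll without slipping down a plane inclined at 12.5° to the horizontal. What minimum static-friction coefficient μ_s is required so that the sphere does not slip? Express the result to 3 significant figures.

μ_min ≈ 0.0633

With I = (2/5)MR², the ratio k = I/(MR²) is 0.4.
Along the incline Mg sinθ − f = Ma, and torque about the center fR = Iα = kMR²(a/R) gives f = kMa.
These give a = g sinθ/(1+k) and the required friction f = kMg sinθ/(1+k).
With N = Mg cosθ, the no-slip condition f ≤ μN gives μ_min = f/N = k tanθ/(1+k).
μ_min = 0.4 × tan12.5° / 1.4 ≈ 0.0633.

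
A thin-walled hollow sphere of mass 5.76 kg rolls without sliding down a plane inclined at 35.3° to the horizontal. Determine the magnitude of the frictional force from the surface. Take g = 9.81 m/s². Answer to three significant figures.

f ≈ 13.1 N

The moment of inertia is (2/3)MR², giving k ≡ I/(MR²) = 2/3.
Translational: Mg sinθ − f = Ma. Rotational about the CM: fR = Iα = kMRa, so f = kMa.
Combining, a = g sinθ/(1+k) and f = kMa = kMg sinθ/(1+k).
f = (2/3) × 5.76 × 9.81 × sin35.3° / 1.667 ≈ 13.1 N.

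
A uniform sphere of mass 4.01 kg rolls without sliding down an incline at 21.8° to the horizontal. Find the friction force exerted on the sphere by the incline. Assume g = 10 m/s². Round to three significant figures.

With I = (2/5)MR², the ratio k = I/(MR²) is 0.4.
Newton's second law down the slope: Mg sinθ − f = Ma. The torque equation fR = Iα (with α = a/R) gives f = kMa.
Combining, a = g sinθ/(1+k) and f = kMa = kMg sinθ/(1+k).
f = 0.4 × 4.01 × 10 × sin21.8° / 1.4 ≈ 4.25 N.

f ≈ 4.25 N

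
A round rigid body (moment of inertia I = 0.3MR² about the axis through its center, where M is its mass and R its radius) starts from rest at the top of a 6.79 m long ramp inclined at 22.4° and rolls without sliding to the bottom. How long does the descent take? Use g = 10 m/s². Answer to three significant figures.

For this body I = 0.3MR², i.e. k = I/(MR²) = 0.3.
Along the incline Mg sinθ − f = Ma, and torque about the center fR = Iα = kMR²(a/R) gives f = kMa.
Hence a = g sinθ/(1+k) = 10×sin22.4°/1.3 = 2.931 m/s².
With constant a from rest, t = √(2L/a) = √(2·6.79/2.931) ≈ 2.15 s.

t ≈ 2.15 s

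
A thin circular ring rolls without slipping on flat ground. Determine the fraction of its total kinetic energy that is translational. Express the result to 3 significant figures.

The moment of inertia is MR², giving k ≡ I/(MR²) = 1.
Since ω = v/R, the translational part is ½Mv² and the rotational part is ½I(v/R)² = ½kMv²; the total is ½(1+k)Mv².
The translational fraction is therefore 1/(1+k) = 1/2 ≈ 0.500.

fraction ≈ 0.500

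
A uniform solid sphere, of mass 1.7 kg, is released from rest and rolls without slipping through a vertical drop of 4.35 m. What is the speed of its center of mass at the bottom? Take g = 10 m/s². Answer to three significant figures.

The moment of inertia is (2/5)MR², giving k ≡ I/(MR²) = 0.4.
Pure rolling means v = ωR; then KE = ½Mv² + ½I(v/R)² = ½(1+k)Mv² = (7/10)Mv².
Energy conservation: Mgh = (7/10)Mv², so v = √(2gh/(1+k)) = √(2 × 10 × 4.35 / 1.4) ≈ 7.88 m/s.

v ≈ 7.88 m/s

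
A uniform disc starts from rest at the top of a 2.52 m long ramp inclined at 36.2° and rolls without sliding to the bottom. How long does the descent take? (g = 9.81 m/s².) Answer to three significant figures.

Here I = (1/2)MR², so the shape factor k = I/(MR²) = 0.5.
Newton's second law down the slope: Mg sinθ − f = Ma. The torque equation fR = Iα (with α = a/R) gives f = kMa.
Hence a = g sinθ/(1+k) = 9.81×sin36.2°/1.5 = 3.863 m/s².
With constant a from rest, t = √(2L/a) = √(2·2.52/3.863) ≈ 1.14 s.

t ≈ 1.14 s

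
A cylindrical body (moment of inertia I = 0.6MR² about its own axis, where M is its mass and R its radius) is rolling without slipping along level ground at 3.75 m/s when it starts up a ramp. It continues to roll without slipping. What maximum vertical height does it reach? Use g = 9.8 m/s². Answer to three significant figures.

h ≈ 1.15 m

For this body I = 0.6MR², i.e. k = I/(MR²) = 0.6.
Pure rolling means v = ωR; then KE = ½Mv² + ½I(v/R)² = ½(1+k)Mv² = (4/5)Mv².
All of this converts to potential energy at the highest point: (4/5)Mv₀² = Mgh.
Thus h = (1+k)v₀²/(2g) = 1.6 × 3.75² / (2 × 9.8) ≈ 1.15 m.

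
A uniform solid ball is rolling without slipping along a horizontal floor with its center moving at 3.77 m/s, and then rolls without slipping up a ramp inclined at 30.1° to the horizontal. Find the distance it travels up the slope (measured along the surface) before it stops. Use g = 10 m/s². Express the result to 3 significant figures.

d ≈ 1.98 m

For this body I = (2/5)MR², i.e. k = I/(MR²) = 0.4.
Since it rolls without slipping, ω = v/R and KE = ½Mv² + ½Iω² = ½(1+k)Mv² = (7/10)Mv².
Setting this equal to Mgh gives the vertical rise h = (1+k)v₀²/(2g) = 1.4×3.77²/(2×10) = 0.9949 m.
The distance along the slope is d = h/sinθ = 0.9949/sin30.1° ≈ 1.98 m.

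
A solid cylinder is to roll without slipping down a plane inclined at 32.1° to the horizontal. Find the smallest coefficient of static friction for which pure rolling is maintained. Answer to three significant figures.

With I = (1/2)MR², the ratio k = I/(MR²) is 0.5.
Along the incline Mg sinθ − f = Ma, and torque about the center fR = Iα = kMR²(a/R) gives f = kMa.
These give a = g sinθ/(1+k) and the required friction f = kMg sinθ/(1+k).
With N = Mg cosθ, the no-slip condition f ≤ μN gives μ_min = f/N = k tanθ/(1+k).
μ_min = 0.5 × tan32.1° / 1.5 ≈ 0.209.

μ_min ≈ 0.209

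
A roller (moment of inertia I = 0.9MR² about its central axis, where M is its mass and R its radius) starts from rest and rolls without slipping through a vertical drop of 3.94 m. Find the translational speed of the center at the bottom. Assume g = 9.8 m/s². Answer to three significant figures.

For this body I = 0.9MR², i.e. k = I/(MR²) = 0.9.
Rolling without slipping gives ω = v/R, so the total kinetic energy is ½Mv² + ½Iω² = ½(1+k)Mv² = (19/20)Mv².
Energy conservation: Mgh = (19/20)Mv², so v = √(2gh/(1+k)) = √(2 × 9.8 × 3.94 / 1.9) ≈ 6.38 m/s.

v ≈ 6.38 m/s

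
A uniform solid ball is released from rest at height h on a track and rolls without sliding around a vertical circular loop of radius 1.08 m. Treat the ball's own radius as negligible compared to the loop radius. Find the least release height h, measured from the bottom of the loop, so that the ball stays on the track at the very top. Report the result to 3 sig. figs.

The moment of inertia is (2/5)MR², giving k ≡ I/(MR²) = 0.4.
At the top of the loop, the minimum-contact condition is Mg = Mv_top²/r, so v_top² = gr.
With ω = v/R, the kinetic energy at speed v is ½(1+k)Mv² = (7/10)Mv².
Energy conservation from release (height h) to the top (height 2r): Mgh = Mg(2r) + (7/10)M·gr.
Thus h_min = 2r + (1+k)r/2 = r(2 + 1.4/2) = 1.08 × 2.7 ≈ 2.92 m.

h_min ≈ 2.92 m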